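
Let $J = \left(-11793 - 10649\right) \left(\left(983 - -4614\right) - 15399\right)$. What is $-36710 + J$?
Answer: $219939774$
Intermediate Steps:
$J = 219976484$ ($J = - 22442 \left(\left(983 + 4614\right) - 15399\right) = - 22442 \left(5597 - 15399\right) = \left(-22442\right) \left(-9802\right) = 219976484$)
$-36710 + J = -36710 + 219976484 = 219939774$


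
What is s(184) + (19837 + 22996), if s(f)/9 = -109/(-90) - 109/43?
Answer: 18413067/430 ≈ 42821.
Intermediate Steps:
s(f) = -5123/430 (s(f) = 9*(-109/(-90) - 109/43) = 9*(-109*(-1/90) - 109*1/43) = 9*(109/90 - 109/43) = 9*(-5123/3870) = -5123/430)
s(184) + (19837 + 22996) = -5123/430 + (19837 + 22996) = -5123/430 + 42833 = 18413067/430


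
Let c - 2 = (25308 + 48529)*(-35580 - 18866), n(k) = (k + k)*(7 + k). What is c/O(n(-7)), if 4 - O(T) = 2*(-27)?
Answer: -2010064650/29 ≈ -6.9313e+7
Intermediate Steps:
n(k) = 2*k*(7 + k) (n(k) = (2*k)*(7 + k) = 2*k*(7 + k))
O(T) = 58 (O(T) = 4 - 2*(-27) = 4 - 1*(-54) = 4 + 54 = 58)
c = -4020129300 (c = 2 + (25308 + 48529)*(-35580 - 18866) = 2 + 73837*(-54446) = 2 - 4020129302 = -4020129300)
c/O(n(-7)) = -4020129300/58 = -4020129300*1/58 = -2010064650/29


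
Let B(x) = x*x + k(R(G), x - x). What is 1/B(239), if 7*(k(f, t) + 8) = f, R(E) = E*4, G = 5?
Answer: 7/399811 ≈ 1.7508e-5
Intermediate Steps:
R(E) = 4*E
k(f, t) = -8 + f/7
B(x) = -36/7 + x² (B(x) = x*x + (-8 + (4*5)/7) = x² + (-8 + (⅐)*20) = x² + (-8 + 20/7) = x² - 36/7 = -36/7 + x²)
1/B(239) = 1/(-36/7 + 239²) = 1/(-36/7 + 57121) = 1/(399811/7) = 7/399811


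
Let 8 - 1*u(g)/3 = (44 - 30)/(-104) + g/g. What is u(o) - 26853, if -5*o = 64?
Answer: -1395243/52 ≈ -26832.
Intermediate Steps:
o = -64/5 (o = -⅕*64 = -64/5 ≈ -12.800)
u(g) = 1113/52 (u(g) = 24 - 3*((44 - 30)/(-104) + g/g) = 24 - 3*(14*(-1/104) + 1) = 24 - 3*(-7/52 + 1) = 24 - 3*45/52 = 24 - 135/52 = 1113/52)
u(o) - 26853 = 1113/52 - 26853 = -1395243/52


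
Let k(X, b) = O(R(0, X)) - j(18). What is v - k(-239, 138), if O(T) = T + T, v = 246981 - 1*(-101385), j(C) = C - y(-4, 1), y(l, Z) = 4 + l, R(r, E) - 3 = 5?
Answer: 348368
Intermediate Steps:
R(r, E) = 8 (R(r, E) = 3 + 5 = 8)
j(C) = C (j(C) = C - (4 - 4) = C - 1*0 = C + 0 = C)
v = 348366 (v = 246981 + 101385 = 348366)
O(T) = 2*T
k(X, b) = -2 (k(X, b) = 2*8 - 1*18 = 16 - 18 = -2)
v - k(-239, 138) = 348366 - 1*(-2) = 348366 + 2 = 348368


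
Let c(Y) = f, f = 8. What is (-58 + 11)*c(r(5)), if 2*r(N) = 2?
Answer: -376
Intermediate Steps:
r(N) = 1 (r(N) = (½)*2 = 1)
c(Y) = 8
(-58 + 11)*c(r(5)) = (-58 + 11)*8 = -47*8 = -376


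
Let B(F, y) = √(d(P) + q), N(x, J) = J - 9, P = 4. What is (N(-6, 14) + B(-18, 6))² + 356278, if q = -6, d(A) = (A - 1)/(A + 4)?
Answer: 2850379/8 + 15*I*√10/2 ≈ 3.563e+5 + 23.717*I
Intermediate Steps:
d(A) = (-1 + A)/(4 + A)
N(x, J) = -9 + J
B(F, y) = 3*I*√10/4 (B(F, y) = √((-1 + 4)/(4 + 4) - 6) = √(3/8 - 6) = √(-45/8) = 3*I*√10/4)
(N(-6, 14) + B(-18, 6))² + 356278 = ((-9 + 14) + 3*I*√10/4)² + 356278 = (5 + 3*I*√10/4)² + 356278 = 356278 + (5 + 3*I*√10/4)²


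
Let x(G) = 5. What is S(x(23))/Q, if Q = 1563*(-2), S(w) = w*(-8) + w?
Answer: 35/3126 ≈ 0.011196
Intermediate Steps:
S(w) = -7*w (S(w) = -8*w + w = -7*w)
Q = -3126
S(x(23))/Q = -7*5/(-3126) = -35*(-1/3126) = 35/3126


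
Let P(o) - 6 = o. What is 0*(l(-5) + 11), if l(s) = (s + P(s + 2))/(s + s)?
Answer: 0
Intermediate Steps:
P(o) = 6 + o
l(s) = (8 + 2*s)/(2*s) (l(s) = (s + (6 + (s + 2)))/(s + s) = (s + (6 + (2 + s)))/((2*s)) = (s + (8 + s))*(1/(2*s)) = (8 + 2*s)*(1/(2*s)) = (8 + 2*s)/(2*s))
0*(l(-5) + 11) = 0*((4 - 5)/(-5) + 11) = 0*(-⅕*(-1) + 11) = 0*(⅕ + 11) = 0*(56/5) = 0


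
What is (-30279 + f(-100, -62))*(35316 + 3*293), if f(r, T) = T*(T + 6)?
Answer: -970279365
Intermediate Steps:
f(r, T) = T*(6 + T)
(-30279 + f(-100, -62))*(35316 + 3*293) = (-30279 - 62*(6 - 62))*(35316 + 3*293) = (-30279 - 62*(-56))*(35316 + 879) = (-30279 + 3472)*36195 = -26807*36195 = -970279365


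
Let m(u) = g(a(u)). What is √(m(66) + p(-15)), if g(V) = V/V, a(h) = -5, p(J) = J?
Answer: I*√14 ≈ 3.7417*I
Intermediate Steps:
g(V) = 1
m(u) = 1
√(m(66) + p(-15)) = √(1 - 15) = √(-14) = I*√14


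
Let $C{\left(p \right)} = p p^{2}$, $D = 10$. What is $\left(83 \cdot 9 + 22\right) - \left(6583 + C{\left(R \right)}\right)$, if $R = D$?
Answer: $-6814$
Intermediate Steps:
$R = 10$
$C{\left(p \right)} = p^{3}$
$\left(83 \cdot 9 + 22\right) - \left(6583 + C{\left(R \right)}\right) = \left(83 \cdot 9 + 22\right) - 7583 = \left(747 + 22\right) - 7583 = 769 - 7583 = -6814$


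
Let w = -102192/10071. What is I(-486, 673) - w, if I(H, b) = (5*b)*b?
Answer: 7602447329/3357 ≈ 2.2647e+6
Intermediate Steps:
I(H, b) = 5*b²
w = -34064/3357 (w = -102192*1/10071 = -34064/3357 ≈ -10.147)
I(-486, 673) - w = 5*673² - 1*(-34064/3357) = 5*452929 + 34064/3357 = 2264645 + 34064/3357 = 7602447329/3357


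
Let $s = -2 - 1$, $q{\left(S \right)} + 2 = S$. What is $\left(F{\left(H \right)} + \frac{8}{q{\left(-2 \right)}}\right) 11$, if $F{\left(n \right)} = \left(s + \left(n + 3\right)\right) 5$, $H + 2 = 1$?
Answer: $-77$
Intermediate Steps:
$q{\left(S \right)} = -2 + S$
$H = -1$ ($H = -2 + 1 = -1$)
$s = -3$ ($s = -2 - 1 = -3$)
$F{\left(n \right)} = 5 n$ ($F{\left(n \right)} = \left(-3 + \left(n + 3\right)\right) 5 = \left(-3 + \left(3 + n\right)\right) 5 = n 5 = 5 n$)
$\left(F{\left(H \right)} + \frac{8}{q{\left(-2 \right)}}\right) 11 = \left(5 \left(-1\right) + \frac{8}{-2 - 2}\right) 11 = \left(-5 + \frac{8}{-4}\right) 11 = \left(-5 + 8 \left(- \frac{1}{4}\right)\right) 11 = \left(-5 - 2\right) 11 = \left(-7\right) 11 = -77$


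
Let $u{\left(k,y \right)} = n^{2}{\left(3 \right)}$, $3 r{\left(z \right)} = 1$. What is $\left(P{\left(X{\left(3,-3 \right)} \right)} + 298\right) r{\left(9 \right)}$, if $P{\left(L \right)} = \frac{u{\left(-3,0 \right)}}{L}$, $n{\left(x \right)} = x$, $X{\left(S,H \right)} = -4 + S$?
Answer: $\frac{289}{3} \approx 96.333$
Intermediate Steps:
$r{\left(z \right)} = \frac{1}{3}$ ($r{\left(z \right)} = \frac{1}{3} \cdot 1 = \frac{1}{3}$)
$u{\left(k,y \right)} = 9$ ($u{\left(k,y \right)} = 3^{2} = 9$)
$P{\left(L \right)} = \frac{9}{L}$
$\left(P{\left(X{\left(3,-3 \right)} \right)} + 298\right) r{\left(9 \right)} = \left(\frac{9}{-4 + 3} + 298\right) \frac{1}{3} = \left(\frac{9}{-1} + 298\right) \frac{1}{3} = \left(9 \left(-1\right) + 298\right) \frac{1}{3} = \left(-9 + 298\right) \frac{1}{3} = 289 \cdot \frac{1}{3} = \frac{289}{3}$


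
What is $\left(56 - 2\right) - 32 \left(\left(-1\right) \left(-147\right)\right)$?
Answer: $-4650$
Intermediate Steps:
$\left(56 - 2\right) - 32 \left(\left(-1\right) \left(-147\right)\right) = \left(56 - 2\right) - 4704 = 54 - 4704 = -4650$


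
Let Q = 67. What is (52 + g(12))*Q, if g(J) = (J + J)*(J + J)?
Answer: 42076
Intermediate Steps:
g(J) = 4*J**2 (g(J) = (2*J)*(2*J) = 4*J**2)
(52 + g(12))*Q = (52 + 4*12**2)*67 = (52 + 4*144)*67 = (52 + 576)*67 = 628*67 = 42076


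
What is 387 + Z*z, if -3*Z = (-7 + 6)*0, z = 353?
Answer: 387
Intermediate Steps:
Z = 0 (Z = -(-7 + 6)*0/3 = -(-1)*0/3 = -⅓*0 = 0)
387 + Z*z = 387 + 0*353 = 387 + 0 = 387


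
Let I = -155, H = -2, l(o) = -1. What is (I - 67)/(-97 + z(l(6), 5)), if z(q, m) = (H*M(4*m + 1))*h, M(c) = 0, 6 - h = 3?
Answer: 222/97 ≈ 2.2887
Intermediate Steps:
h = 3 (h = 6 - 1*3 = 6 - 3 = 3)
z(q, m) = 0 (z(q, m) = -2*0*3 = 0*3 = 0)
(I - 67)/(-97 + z(l(6), 5)) = (-155 - 67)/(-97 + 0) = -222/(-97) = -1/97*(-222) = 222/97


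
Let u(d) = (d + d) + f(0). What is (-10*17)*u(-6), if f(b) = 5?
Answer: 1190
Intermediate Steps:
u(d) = 5 + 2*d (u(d) = (d + d) + 5 = 2*d + 5 = 5 + 2*d)
(-10*17)*u(-6) = (-10*17)*(5 + 2*(-6)) = -170*(5 - 12) = -170*(-7) = 1190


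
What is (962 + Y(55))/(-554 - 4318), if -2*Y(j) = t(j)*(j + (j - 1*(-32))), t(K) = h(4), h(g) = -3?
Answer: -1175/4872 ≈ -0.24117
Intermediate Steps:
t(K) = -3
Y(j) = 48 + 3*j (Y(j) = -(-3)*(j + (j - 1*(-32)))/2 = -(-3)*(j + (j + 32))/2 = -(-3)*(j + (32 + j))/2 = -(-3)*(32 + 2*j)/2 = -(-96 - 6*j)/2 = 48 + 3*j)
(962 + Y(55))/(-554 - 4318) = (962 + (48 + 3*55))/(-554 - 4318) = (962 + (48 + 165))/(-4872) = (962 + 213)*(-1/4872) = 1175*(-1/4872) = -1175/4872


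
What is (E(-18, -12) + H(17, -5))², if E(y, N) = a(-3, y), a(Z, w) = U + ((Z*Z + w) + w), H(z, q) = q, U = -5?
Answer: 1369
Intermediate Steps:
a(Z, w) = -5 + Z² + 2*w (a(Z, w) = -5 + ((Z*Z + w) + w) = -5 + ((Z² + w) + w) = -5 + ((w + Z²) + w) = -5 + (Z² + 2*w) = -5 + Z² + 2*w)
E(y, N) = 4 + 2*y (E(y, N) = -5 + (-3)² + 2*y = -5 + 9 + 2*y = 4 + 2*y)
(E(-18, -12) + H(17, -5))² = ((4 + 2*(-18)) - 5)² = ((4 - 36) - 5)² = (-32 - 5)² = (-37)² = 1369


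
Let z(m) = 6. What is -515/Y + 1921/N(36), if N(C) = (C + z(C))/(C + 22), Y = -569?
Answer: 31709236/11949 ≈ 2653.7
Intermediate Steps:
N(C) = (6 + C)/(22 + C) (N(C) = (C + 6)/(C + 22) = (6 + C)/(22 + C))
-515/Y + 1921/N(36) = -515/(-569) + 1921/(((6 + 36)/(22 + 36))) = -515*(-1/569) + 1921/((42/58)) = 515/569 + 1921/(((1/58)*42)) = 515/569 + 1921/(21/29) = 515/569 + 1921*(29/21) = 515/569 + 55709/21 = 31709236/11949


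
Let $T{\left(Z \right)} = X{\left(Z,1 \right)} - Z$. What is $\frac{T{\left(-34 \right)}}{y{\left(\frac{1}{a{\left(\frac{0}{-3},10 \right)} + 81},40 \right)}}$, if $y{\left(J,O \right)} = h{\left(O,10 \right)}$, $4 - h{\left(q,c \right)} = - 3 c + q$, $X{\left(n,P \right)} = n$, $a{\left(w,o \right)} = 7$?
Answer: $0$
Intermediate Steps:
$T{\left(Z \right)} = 0$ ($T{\left(Z \right)} = Z - Z = 0$)
$h{\left(q,c \right)} = 4 - q + 3 c$ ($h{\left(q,c \right)} = 4 - \left(- 3 c + q\right) = 4 - \left(q - 3 c\right) = 4 + \left(- q + 3 c\right) = 4 - q + 3 c$)
$y{\left(J,O \right)} = 34 - O$ ($y{\left(J,O \right)} = 4 - O + 3 \cdot 10 = 4 - O + 30 = 34 - O$)
$\frac{T{\left(-34 \right)}}{y{\left(\frac{1}{a{\left(\frac{0}{-3},10 \right)} + 81},40 \right)}} = \frac{0}{34 - 40} = \frac{0}{-6} = 0 \left(- \frac{1}{6}\right) = 0$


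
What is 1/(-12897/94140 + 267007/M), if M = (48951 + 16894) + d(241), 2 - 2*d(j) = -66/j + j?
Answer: 331370258220/1300777440259 ≈ 0.25475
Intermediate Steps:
d(j) = 1 + 33/j - j/2 (d(j) = 1 - (-66/j + j)/2 = 1 - (j - 66/j)/2 = 1 + (33/j - j/2) = 1 + 33/j - j/2)
M = 31679757/482 (M = (48951 + 16894) + (1 + 33/241 - ½*241) = 65845 + (1 + 33*(1/241) - 241/2) = 65845 + (1 + 33/241 - 241/2) = 65845 - 57533/482 = 31679757/482 ≈ 65726.)
1/(-12897/94140 + 267007/M) = 1/(-12897/94140 + 267007/(31679757/482)) = 1/(-12897*1/94140 + 267007*(482/31679757)) = 1/(-1433/10460 + 128697374/31679757) = 1/(1300777440259/331370258220) = 331370258220/1300777440259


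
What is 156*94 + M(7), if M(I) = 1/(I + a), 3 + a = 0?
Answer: 58657/4 ≈ 14664.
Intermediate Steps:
a = -3 (a = -3 + 0 = -3)
M(I) = 1/(-3 + I) (M(I) = 1/(I - 3) = 1/(-3 + I))
156*94 + M(7) = 156*94 + 1/(-3 + 7) = 14664 + 1/4 = 14664 + ¼ = 58657/4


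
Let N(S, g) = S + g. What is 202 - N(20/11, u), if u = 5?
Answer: 2147/11 ≈ 195.18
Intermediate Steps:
202 - N(20/11, u) = 202 - (20/11 + 5) = 202 - 1*75/11 = 202 - 75/11 = 2147/11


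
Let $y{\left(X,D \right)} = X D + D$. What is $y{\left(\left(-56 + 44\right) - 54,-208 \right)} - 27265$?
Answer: $-13745$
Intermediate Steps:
$y{\left(X,D \right)} = D + D X$ ($y{\left(X,D \right)} = D X + D = D + D X$)
$y{\left(\left(-56 + 44\right) - 54,-208 \right)} - 27265 = - 208 \left(1 + \left(\left(-56 + 44\right) - 54\right)\right) - 27265 = - 208 \left(1 - 66\right) - 27265 = \left(-208\right) \left(-65\right) - 27265 = 13520 - 27265 = -13745$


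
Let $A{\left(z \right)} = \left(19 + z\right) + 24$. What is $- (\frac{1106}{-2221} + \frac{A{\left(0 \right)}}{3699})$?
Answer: $\frac{3995591}{8215479} \approx 0.48635$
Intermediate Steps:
$A{\left(z \right)} = 43 + z$
$- (\frac{1106}{-2221} + \frac{A{\left(0 \right)}}{3699}) = - (\frac{1106}{-2221} + \frac{43 + 0}{3699}) = - (1106 \left(- \frac{1}{2221}\right) + 43 \cdot \frac{1}{3699}) = - (- \frac{1106}{2221} + \frac{43}{3699}) = \left(-1\right) \left(- \frac{3995591}{8215479}\right) = \frac{3995591}{8215479}$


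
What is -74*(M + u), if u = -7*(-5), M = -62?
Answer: 1998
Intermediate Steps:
u = 35
-74*(M + u) = -74*(-62 + 35) = -74*(-27) = 1998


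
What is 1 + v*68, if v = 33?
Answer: 2245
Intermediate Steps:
1 + v*68 = 1 + 33*68 = 1 + 2244 = 2245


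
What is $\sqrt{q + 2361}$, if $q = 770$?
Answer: $\sqrt{3131} \approx 55.955$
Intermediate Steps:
$\sqrt{q + 2361} = \sqrt{770 + 2361} = \sqrt{3131}$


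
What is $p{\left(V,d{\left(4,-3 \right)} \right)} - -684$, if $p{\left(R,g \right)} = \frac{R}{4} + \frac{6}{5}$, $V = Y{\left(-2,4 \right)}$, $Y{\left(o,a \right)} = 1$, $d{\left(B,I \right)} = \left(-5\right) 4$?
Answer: $\frac{13709}{20} \approx 685.45$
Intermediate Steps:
$d{\left(B,I \right)} = -20$
$V = 1$
$p{\left(R,g \right)} = \frac{6}{5} + \frac{R}{4}$ ($p{\left(R,g \right)} = R \frac{1}{4} + 6 \cdot \frac{1}{5} = \frac{R}{4} + \frac{6}{5} = \frac{6}{5} + \frac{R}{4}$)
$p{\left(V,d{\left(4,-3 \right)} \right)} - -684 = \left(\frac{6}{5} + \frac{1}{4} \cdot 1\right) - -684 = \left(\frac{6}{5} + \frac{1}{4}\right) + 684 = \frac{29}{20} + 684 = \frac{13709}{20}$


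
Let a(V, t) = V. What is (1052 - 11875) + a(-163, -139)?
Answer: -10986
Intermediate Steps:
(1052 - 11875) + a(-163, -139) = (1052 - 11875) - 163 = -10823 - 163 = -10986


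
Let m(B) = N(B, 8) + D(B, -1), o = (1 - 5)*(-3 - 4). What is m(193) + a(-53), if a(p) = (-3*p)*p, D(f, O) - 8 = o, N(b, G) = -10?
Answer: -8401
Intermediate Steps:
o = 28 (o = -4*(-7) = 28)
D(f, O) = 36 (D(f, O) = 8 + 28 = 36)
a(p) = -3*p²
m(B) = 26 (m(B) = -10 + 36 = 26)
m(193) + a(-53) = 26 - 3*(-53)² = 26 - 3*2809 = 26 - 8427 = -8401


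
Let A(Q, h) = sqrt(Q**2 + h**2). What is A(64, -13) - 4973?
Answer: -4973 + sqrt(4265) ≈ -4907.7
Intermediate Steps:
A(64, -13) - 4973 = sqrt(64**2 + (-13)**2) - 4973 = sqrt(4096 + 169) - 4973 = sqrt(4265) - 4973 = -4973 + sqrt(4265)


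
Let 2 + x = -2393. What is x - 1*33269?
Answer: -35664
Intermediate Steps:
x = -2395 (x = -2 - 2393 = -2395)
x - 1*33269 = -2395 - 1*33269 = -2395 - 33269 = -35664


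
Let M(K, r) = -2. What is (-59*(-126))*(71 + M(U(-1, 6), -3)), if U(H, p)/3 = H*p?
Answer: 512946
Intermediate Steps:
U(H, p) = 3*H*p (U(H, p) = 3*(H*p) = 3*H*p)
(-59*(-126))*(71 + M(U(-1, 6), -3)) = (-59*(-126))*(71 - 2) = 7434*69 = 512946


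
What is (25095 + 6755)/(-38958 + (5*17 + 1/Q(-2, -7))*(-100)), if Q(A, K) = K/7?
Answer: -15925/23679 ≈ -0.67254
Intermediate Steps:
Q(A, K) = K/7 (Q(A, K) = K*(1/7) = K/7)
(25095 + 6755)/(-38958 + (5*17 + 1/Q(-2, -7))*(-100)) = (25095 + 6755)/(-38958 + (5*17 + 1/((1/7)*(-7)))*(-100)) = 31850/(-38958 + (85 + 1/(-1))*(-100)) = 31850/(-38958 + (85 - 1)*(-100)) = 31850/(-38958 + 84*(-100)) = 31850/(-38958 - 8400) = 31850/(-47358) = 31850*(-1/47358) = -15925/23679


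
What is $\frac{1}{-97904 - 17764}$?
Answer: $- \frac{1}{115668} \approx -8.6454 \cdot 10^{-6}$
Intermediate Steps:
$\frac{1}{-97904 - 17764} = \frac{1}{-115668} = - \frac{1}{115668}$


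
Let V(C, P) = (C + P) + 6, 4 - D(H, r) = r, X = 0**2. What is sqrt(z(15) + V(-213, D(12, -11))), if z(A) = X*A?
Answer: 8*I*sqrt(3) ≈ 13.856*I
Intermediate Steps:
X = 0
D(H, r) = 4 - r
z(A) = 0 (z(A) = 0*A = 0)
V(C, P) = 6 + C + P
sqrt(z(15) + V(-213, D(12, -11))) = sqrt(0 + (6 - 213 + (4 - 1*(-11)))) = sqrt(0 + (6 - 213 + (4 + 11))) = sqrt(0 + (6 - 213 + 15)) = sqrt(0 - 192) = sqrt(-192) = 8*I*sqrt(3)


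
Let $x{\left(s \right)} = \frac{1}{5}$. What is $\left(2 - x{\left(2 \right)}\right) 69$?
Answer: $\frac{621}{5} \approx 124.2$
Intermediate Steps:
$x{\left(s \right)} = \frac{1}{5}$
$\left(2 - x{\left(2 \right)}\right) 69 = \left(2 - \frac{1}{5}\right) 69 = \frac{9}{5} \cdot 69 = \frac{621}{5}$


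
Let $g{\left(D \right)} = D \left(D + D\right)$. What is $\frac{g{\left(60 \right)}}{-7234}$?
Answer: $- \frac{3600}{3617} \approx -0.9953$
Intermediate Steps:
$g{\left(D \right)} = 2 D^{2}$ ($g{\left(D \right)} = D 2 D = 2 D^{2}$)
$\frac{g{\left(60 \right)}}{-7234} = \frac{2 \cdot 60^{2}}{-7234} = 2 \cdot 3600 \left(- \frac{1}{7234}\right) = 7200 \left(- \frac{1}{7234}\right) = - \frac{3600}{3617}$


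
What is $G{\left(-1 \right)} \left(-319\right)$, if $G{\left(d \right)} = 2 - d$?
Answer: $-957$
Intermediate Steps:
$G{\left(-1 \right)} \left(-319\right) = \left(2 - -1\right) \left(-319\right) = \left(2 + 1\right) \left(-319\right) = 3 \left(-319\right) = -957$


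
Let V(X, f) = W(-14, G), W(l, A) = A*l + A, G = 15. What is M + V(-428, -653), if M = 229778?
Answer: 229583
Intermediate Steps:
W(l, A) = A + A*l
V(X, f) = -195 (V(X, f) = 15*(1 - 14) = 15*(-13) = -195)
M + V(-428, -653) = 229778 - 195 = 229583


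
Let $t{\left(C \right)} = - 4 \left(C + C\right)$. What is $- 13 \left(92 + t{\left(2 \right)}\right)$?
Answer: $-988$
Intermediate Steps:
$t{\left(C \right)} = - 8 C$ ($t{\left(C \right)} = - 4 \cdot 2 C = - 8 C$)
$- 13 \left(92 + t{\left(2 \right)}\right) = - 13 \left(92 - 16\right) = \left(-13\right) 76 = -988$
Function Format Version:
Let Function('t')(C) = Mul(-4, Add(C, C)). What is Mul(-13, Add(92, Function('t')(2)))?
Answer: -988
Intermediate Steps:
Function('t')(C) = Mul(-8, C) (Function('t')(C) = Mul(-4, Mul(2, C)) = Mul(-8, C))
Mul(-13, Add(92, Function('t')(2))) = Mul(-13, Add(92, Mul(-8, 2))) = Mul(-13, Add(92, -16)) = Mul(-13, 76) = -988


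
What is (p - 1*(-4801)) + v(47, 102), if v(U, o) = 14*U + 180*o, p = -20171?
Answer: 3648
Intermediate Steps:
(p - 1*(-4801)) + v(47, 102) = (-20171 - 1*(-4801)) + (14*47 + 180*102) = (-20171 + 4801) + (658 + 18360) = -15370 + 19018 = 3648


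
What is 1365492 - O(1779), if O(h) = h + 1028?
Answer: 1362685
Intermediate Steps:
O(h) = 1028 + h
1365492 - O(1779) = 1365492 - (1028 + 1779) = 1365492 - 1*2807 = 1365492 - 2807 = 1362685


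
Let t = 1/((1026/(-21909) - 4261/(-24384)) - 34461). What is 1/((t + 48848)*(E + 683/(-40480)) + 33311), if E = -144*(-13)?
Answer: 15525765960418010/1420234078243684445658743 ≈ 1.0932e-8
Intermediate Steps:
E = 1872
t = -178076352/6136666387517 (t = 1/((1026*(-1/21909) - 4261*(-1/24384)) - 34461) = 1/((-342/7303 + 4261/24384) - 34461) = 1/(22778755/178076352 - 34461) = 1/(-6136666387517/178076352) = -178076352/6136666387517 ≈ -2.9018e-5)
1/((t + 48848)*(E + 683/(-40480)) + 33311) = 1/((-178076352/6136666387517 + 48848)*(1872 + 683/(-40480)) + 33311) = 1/(299763879519354064*(1872 + 683*(-1/40480))/6136666387517 + 33311) = 1/(299763879519354064*(1872 - 683/40480)/6136666387517 + 33311) = 1/((299763879519354064/6136666387517)*(75777877/40480) + 33311) = 1/(1419716899453776961327633/15525765960418010 + 33311) = 1/(1420234078243684445658743/15525765960418010) = 15525765960418010/1420234078243684445658743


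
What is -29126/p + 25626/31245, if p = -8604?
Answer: 188421329/44805330 ≈ 4.2053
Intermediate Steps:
-29126/p + 25626/31245 = -29126/(-8604) + 25626/31245 = -29126*(-1/8604) + 25626*(1/31245) = 14563/4302 + 8542/10415 = 188421329/44805330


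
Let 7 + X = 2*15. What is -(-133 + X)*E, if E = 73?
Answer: 8030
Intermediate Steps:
X = 23 (X = -7 + 2*15 = -7 + 30 = 23)
-(-133 + X)*E = -(-133 + 23)*73 = -(-110)*73 = -1*(-8030) = 8030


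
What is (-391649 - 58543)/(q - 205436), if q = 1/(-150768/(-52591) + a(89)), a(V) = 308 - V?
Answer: 5252928943824/2397067666301 ≈ 2.1914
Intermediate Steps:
q = 52591/11668197 (q = 1/(-150768/(-52591) + (308 - 1*89)) = 1/(-150768*(-1/52591) + (308 - 89)) = 1/(150768/52591 + 219) = 1/(11668197/52591) = 52591/11668197 ≈ 0.0045072)
(-391649 - 58543)/(q - 205436) = (-391649 - 58543)/(52591/11668197 - 205436) = -450192/(-2397067666301/11668197) = -450192*(-11668197/2397067666301) = 5252928943824/2397067666301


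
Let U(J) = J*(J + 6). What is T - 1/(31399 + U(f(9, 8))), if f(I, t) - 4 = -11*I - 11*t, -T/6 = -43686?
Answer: 16720379639/63790 ≈ 2.6212e+5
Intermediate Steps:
T = 262116 (T = -6*(-43686) = 262116)
f(I, t) = 4 - 11*I - 11*t (f(I, t) = 4 + (-11*I - 11*t) = 4 - 11*I - 11*t)
U(J) = J*(6 + J)
T - 1/(31399 + U(f(9, 8))) = 262116 - 1/(31399 + (4 - 11*9 - 11*8)*(6 + (4 - 11*9 - 11*8))) = 262116 - 1/(31399 + (4 - 99 - 88)*(6 + (4 - 99 - 88))) = 262116 - 1/(31399 - 183*(6 - 183)) = 262116 - 1/(31399 - 183*(-177)) = 262116 - 1/(31399 + 32391) = 262116 - 1/63790 = 16720379639/63790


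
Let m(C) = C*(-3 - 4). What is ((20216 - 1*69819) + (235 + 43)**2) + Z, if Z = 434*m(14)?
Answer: -14851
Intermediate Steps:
m(C) = -7*C (m(C) = C*(-7) = -7*C)
Z = -42532 (Z = 434*(-7*14) = 434*(-98) = -42532)
((20216 - 1*69819) + (235 + 43)**2) + Z = ((20216 - 1*69819) + (235 + 43)**2) - 42532 = ((20216 - 69819) + 278**2) - 42532 = (-49603 + 77284) - 42532 = 27681 - 42532 = -14851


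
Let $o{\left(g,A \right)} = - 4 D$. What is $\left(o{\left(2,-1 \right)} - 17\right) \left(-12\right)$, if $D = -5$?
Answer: $-36$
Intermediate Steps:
$o{\left(g,A \right)} = 20$ ($o{\left(g,A \right)} = \left(-4\right) \left(-5\right) = 20$)
$\left(o{\left(2,-1 \right)} - 17\right) \left(-12\right) = \left(20 - 17\right) \left(-12\right) = 3 \left(-12\right) = -36$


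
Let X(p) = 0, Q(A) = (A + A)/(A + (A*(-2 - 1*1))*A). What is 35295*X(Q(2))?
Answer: 0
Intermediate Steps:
Q(A) = 2*A/(A - 3*A²) (Q(A) = (2*A)/(A + (A*(-2 - 1))*A) = (2*A)/(A + (A*(-3))*A) = (2*A)/(A + (-3*A)*A) = (2*A)/(A - 3*A²) = 2*A/(A - 3*A²))
35295*X(Q(2)) = 35295*0 = 0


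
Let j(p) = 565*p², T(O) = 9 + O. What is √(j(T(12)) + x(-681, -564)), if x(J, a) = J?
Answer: 2*√62121 ≈ 498.48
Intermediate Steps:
√(j(T(12)) + x(-681, -564)) = √(565*(9 + 12)² - 681) = √(565*21² - 681) = √(565*441 - 681) = √(249165 - 681) = √248484 = 2*√62121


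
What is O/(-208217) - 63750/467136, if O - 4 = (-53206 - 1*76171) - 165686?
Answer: 20759807879/16210942752 ≈ 1.2806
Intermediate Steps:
O = -295059 (O = 4 + ((-53206 - 1*76171) - 165686) = 4 + ((-53206 - 76171) - 165686) = 4 + (-129377 - 165686) = 4 - 295063 = -295059)
O/(-208217) - 63750/467136 = -295059/(-208217) - 63750/467136 = -295059*(-1/208217) - 63750*1/467136 = 295059/208217 - 10625/77856 = 20759807879/16210942752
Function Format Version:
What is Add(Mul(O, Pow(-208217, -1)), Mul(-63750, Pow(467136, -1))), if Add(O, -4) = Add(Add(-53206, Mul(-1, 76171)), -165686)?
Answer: Rational(20759807879, 16210942752) ≈ 1.2806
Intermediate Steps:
O = -295059 (O = Add(4, Add(Add(-53206, Mul(-1, 76171)), -165686)) = Add(4, Add(Add(-53206, -76171), -165686)) = Add(4, Add(-129377, -165686)) = Add(4, -295063) = -295059)
Add(Mul(O, Pow(-208217, -1)), Mul(-63750, Pow(467136, -1))) = Add(Mul(-295059, Pow(-208217, -1)), Mul(-63750, Pow(467136, -1))) = Add(Mul(-295059, Rational(-1, 208217)), Mul(-63750, Rational(1, 467136))) = Add(Rational(295059, 208217), Rational(-10625, 77856)) = Rational(20759807879, 16210942752)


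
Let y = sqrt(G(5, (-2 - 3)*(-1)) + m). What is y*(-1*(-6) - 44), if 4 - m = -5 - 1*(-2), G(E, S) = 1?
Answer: -76*sqrt(2) ≈ -107.48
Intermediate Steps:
m = 7 (m = 4 - (-5 - 1*(-2)) = 4 - (-5 + 2) = 4 - 1*(-3) = 4 + 3 = 7)
y = 2*sqrt(2) (y = sqrt(1 + 7) = sqrt(8) = 2*sqrt(2) ≈ 2.8284)
y*(-1*(-6) - 44) = (2*sqrt(2))*(-1*(-6) - 44) = (2*sqrt(2))*(6 - 44) = (2*sqrt(2))*(-38) = -76*sqrt(2)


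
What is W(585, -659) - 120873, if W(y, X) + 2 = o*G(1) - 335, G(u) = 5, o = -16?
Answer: -121290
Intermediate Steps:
W(y, X) = -417 (W(y, X) = -2 + (-16*5 - 335) = -2 + (-80 - 335) = -2 - 415 = -417)
W(585, -659) - 120873 = -417 - 120873 = -121290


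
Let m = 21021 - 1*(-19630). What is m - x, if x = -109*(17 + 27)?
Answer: 45447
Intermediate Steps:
m = 40651 (m = 21021 + 19630 = 40651)
x = -4796 (x = -109*44 = -4796)
m - x = 40651 - 1*(-4796) = 40651 + 4796 = 45447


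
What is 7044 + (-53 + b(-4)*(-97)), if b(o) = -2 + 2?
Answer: 6991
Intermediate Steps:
b(o) = 0
7044 + (-53 + b(-4)*(-97)) = 7044 + (-53 + 0*(-97)) = 7044 + (-53 + 0) = 7044 - 53 = 6991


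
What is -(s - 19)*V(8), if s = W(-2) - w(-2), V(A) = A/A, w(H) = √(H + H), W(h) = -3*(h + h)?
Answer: 7 + 2*I ≈ 7.0 + 2.0*I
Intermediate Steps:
W(h) = -6*h
w(H) = √2*√H (w(H) = √(2*H) = √2*√H)
V(A) = 1
s = 12 - 2*I (s = -6*(-2) - √2*√(-2) = 12 - √2*I*√2 = 12 - 2*I ≈ 12.0 - 2.0*I)
-(s - 19)*V(8) = -((12 - 2*I) - 19) = -(-7 - 2*I) = 7 + 2*I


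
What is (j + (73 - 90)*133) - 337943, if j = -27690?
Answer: -367894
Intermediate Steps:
(j + (73 - 90)*133) - 337943 = (-27690 + (73 - 90)*133) - 337943 = (-27690 - 17*133) - 337943 = (-27690 - 2261) - 337943 = -29951 - 337943 = -367894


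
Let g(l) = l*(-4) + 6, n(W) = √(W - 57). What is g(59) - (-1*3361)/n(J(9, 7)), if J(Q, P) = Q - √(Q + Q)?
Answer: -230 - 3361*I*√3/(3*√(16 + √2)) ≈ -230.0 - 465.0*I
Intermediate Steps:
J(Q, P) = Q - √2*√Q (J(Q, P) = Q - √(2*Q) = Q - √2*√Q)
n(W) = √(-57 + W)
g(l) = 6 - 4*l (g(l) = -4*l + 6 = 6 - 4*l)
g(59) - (-1*3361)/n(J(9, 7)) = (6 - 4*59) - (-1*3361)/(√(-57 + (9 - √2*√9))) = (6 - 236) - (-3361)/(√(-57 + (9 - 1*√2*3))) = -230 - (-3361)/(√(-57 + (9 - 3*√2))) = -230 - (-3361)/(√(-48 - 3*√2)) = -230 - (-3361)/√(-48 - 3*√2) = -230 + 3361/√(-48 - 3*√2)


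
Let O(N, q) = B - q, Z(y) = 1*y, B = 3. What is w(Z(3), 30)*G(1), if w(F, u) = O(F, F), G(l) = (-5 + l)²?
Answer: 0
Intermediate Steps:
Z(y) = y
O(N, q) = 3 - q
w(F, u) = 3 - F
w(Z(3), 30)*G(1) = (3 - 1*3)*(-5 + 1)² = (3 - 3)*(-4)² = 0*16 = 0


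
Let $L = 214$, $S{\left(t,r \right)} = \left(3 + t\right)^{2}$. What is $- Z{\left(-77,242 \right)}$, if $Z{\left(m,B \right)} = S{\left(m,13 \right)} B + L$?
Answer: $-1325406$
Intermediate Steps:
$Z{\left(m,B \right)} = 214 + B \left(3 + m\right)^{2}$ ($Z{\left(m,B \right)} = \left(3 + m\right)^{2} B + 214 = B \left(3 + m\right)^{2} + 214 = 214 + B \left(3 + m\right)^{2}$)
$- Z{\left(-77,242 \right)} = - (214 + 242 \left(3 - 77\right)^{2}) = - (214 + 242 \left(-74\right)^{2}) = - (214 + 242 \cdot 5476) = - (214 + 1325192) = \left(-1\right) 1325406 = -1325406$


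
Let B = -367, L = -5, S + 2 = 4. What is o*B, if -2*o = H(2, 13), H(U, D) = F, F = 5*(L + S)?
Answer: -5505/2 ≈ -2752.5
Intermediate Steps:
S = 2 (S = -2 + 4 = 2)
F = -15 (F = 5*(-5 + 2) = 5*(-3) = -15)
H(U, D) = -15
o = 15/2 (o = -1/2*(-15) = 15/2 ≈ 7.5000)
o*B = (15/2)*(-367) = -5505/2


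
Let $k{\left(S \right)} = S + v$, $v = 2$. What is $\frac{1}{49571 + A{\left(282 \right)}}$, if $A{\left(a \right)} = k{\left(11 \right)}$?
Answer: $\frac{1}{49584} \approx 2.0168 \cdot 10^{-5}$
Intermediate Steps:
$k{\left(S \right)} = 2 + S$ ($k{\left(S \right)} = S + 2 = 2 + S$)
$A{\left(a \right)} = 13$ ($A{\left(a \right)} = 2 + 11 = 13$)
$\frac{1}{49571 + A{\left(282 \right)}} = \frac{1}{49571 + 13} = \frac{1}{49584}$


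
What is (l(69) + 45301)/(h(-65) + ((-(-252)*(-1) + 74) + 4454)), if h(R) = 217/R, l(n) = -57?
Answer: 2940860/277723 ≈ 10.589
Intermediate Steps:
(l(69) + 45301)/(h(-65) + ((-(-252)*(-1) + 74) + 4454)) = (-57 + 45301)/(217/(-65) + ((-(-252)*(-1) + 74) + 4454)) = 45244/(217*(-1/65) + ((-21*12 + 74) + 4454)) = 45244/(-217/65 + ((-252 + 74) + 4454)) = 45244/(-217/65 + (-178 + 4454)) = 45244/(-217/65 + 4276) = 45244/(277723/65) = 45244*(65/277723) = 2940860/277723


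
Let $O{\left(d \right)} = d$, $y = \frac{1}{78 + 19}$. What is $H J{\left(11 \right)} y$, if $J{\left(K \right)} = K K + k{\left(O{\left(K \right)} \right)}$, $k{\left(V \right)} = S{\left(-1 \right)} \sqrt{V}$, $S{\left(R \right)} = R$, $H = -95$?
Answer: $- \frac{11495}{97} + \frac{95 \sqrt{11}}{97} \approx -115.26$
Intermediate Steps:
$y = \frac{1}{97} \approx 0.010309$
$k{\left(V \right)} = - \sqrt{V}$
$J{\left(K \right)} = K^{2} - \sqrt{K}$ ($J{\left(K \right)} = K K - \sqrt{K} = K^{2} - \sqrt{K}$)
$H J{\left(11 \right)} y = - 95 \left(11^{2} - \sqrt{11}\right) \frac{1}{97} = - 95 \left(121 - \sqrt{11}\right) \frac{1}{97} = \left(-11495 + 95 \sqrt{11}\right) \frac{1}{97} = - \frac{11495}{97} + \frac{95 \sqrt{11}}{97}$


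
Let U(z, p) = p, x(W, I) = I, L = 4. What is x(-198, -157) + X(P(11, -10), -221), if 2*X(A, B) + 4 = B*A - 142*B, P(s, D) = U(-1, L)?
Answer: 15090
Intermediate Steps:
P(s, D) = 4
X(A, B) = -2 - 71*B + A*B/2 (X(A, B) = -2 + (B*A - 142*B)/2 = -2 + (A*B - 142*B)/2 = -2 + (-142*B + A*B)/2 = -2 + (-71*B + A*B/2) = -2 - 71*B + A*B/2)
x(-198, -157) + X(P(11, -10), -221) = -157 + (-2 - 71*(-221) + (½)*4*(-221)) = -157 + (-2 + 15691 - 442) = -157 + 15247 = 15090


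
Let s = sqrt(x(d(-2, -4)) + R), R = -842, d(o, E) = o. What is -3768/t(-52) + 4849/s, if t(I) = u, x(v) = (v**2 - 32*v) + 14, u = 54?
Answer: -628/9 - 4849*I*sqrt(190)/380 ≈ -69.778 - 175.89*I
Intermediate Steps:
x(v) = 14 + v**2 - 32*v
s = 2*I*sqrt(190) (s = sqrt((14 + (-2)**2 - 32*(-2)) - 842) = sqrt((14 + 4 + 64) - 842) = sqrt(82 - 842) = sqrt(-760) = 2*I*sqrt(190) ≈ 27.568*I)
t(I) = 54
-3768/t(-52) + 4849/s = -3768/54 + 4849/((2*I*sqrt(190))) = -3768*1/54 + 4849*(-I*sqrt(190)/380) = -628/9 - 4849*I*sqrt(190)/380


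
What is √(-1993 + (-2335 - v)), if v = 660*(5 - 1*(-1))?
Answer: 4*I*√518 ≈ 91.038*I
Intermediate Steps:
v = 3960 (v = 660*(5 + 1) = 660*6 = 3960)
√(-1993 + (-2335 - v)) = √(-1993 + (-2335 - 1*3960)) = √(-1993 + (-2335 - 3960)) = √(-1993 - 6295) = √(-8288) = 4*I*√518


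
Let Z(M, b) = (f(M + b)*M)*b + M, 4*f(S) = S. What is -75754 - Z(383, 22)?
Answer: -1858539/2 ≈ -9.2927e+5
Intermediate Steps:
f(S) = S/4
Z(M, b) = M + M*b*(M/4 + b/4) (Z(M, b) = (((M + b)/4)*M)*b + M = ((M/4 + b/4)*M)*b + M = (M*(M/4 + b/4))*b + M = M*b*(M/4 + b/4) + M = M + M*b*(M/4 + b/4))
-75754 - Z(383, 22) = -75754 - 383*(4 + 22*(383 + 22))/4 = -75754 - 383*(4 + 22*405)/4 = -75754 - 383*(4 + 8910)/4 = -75754 - 383*8914/4 = -75754 - 1*1707031/2 = -75754 - 1707031/2 = -1858539/2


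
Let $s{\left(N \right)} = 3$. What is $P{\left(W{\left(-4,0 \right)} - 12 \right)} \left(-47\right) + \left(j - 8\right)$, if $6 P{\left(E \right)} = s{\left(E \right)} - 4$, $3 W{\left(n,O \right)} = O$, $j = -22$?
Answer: $- \frac{133}{6} \approx -22.167$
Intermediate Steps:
$W{\left(n,O \right)} = \frac{O}{3}$
$P{\left(E \right)} = - \frac{1}{6}$ ($P{\left(E \right)} = \frac{3 - 4}{6} = \frac{1}{6} \left(-1\right) = - \frac{1}{6}$)
$P{\left(W{\left(-4,0 \right)} - 12 \right)} \left(-47\right) + \left(j - 8\right) = \left(- \frac{1}{6}\right) \left(-47\right) - 30 = \frac{47}{6} - 30 = - \frac{133}{6}$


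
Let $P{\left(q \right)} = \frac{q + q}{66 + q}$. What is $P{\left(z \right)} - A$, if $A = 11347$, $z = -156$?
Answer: $- \frac{170153}{15} \approx -11344.0$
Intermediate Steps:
$P{\left(q \right)} = \frac{2 q}{66 + q}$
$P{\left(z \right)} - A = 2 \left(-156\right) \frac{1}{66 - 156} - 11347 = 2 \left(-156\right) \frac{1}{-90} - 11347 = 2 \left(-156\right) \left(- \frac{1}{90}\right) - 11347 = \frac{52}{15} - 11347 = - \frac{170153}{15}$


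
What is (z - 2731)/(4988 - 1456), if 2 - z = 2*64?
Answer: -2857/3532 ≈ -0.80889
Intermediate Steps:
z = -126 (z = 2 - 2*64 = 2 - 1*128 = 2 - 128 = -126)
(z - 2731)/(4988 - 1456) = (-126 - 2731)/(4988 - 1456) = -2857/3532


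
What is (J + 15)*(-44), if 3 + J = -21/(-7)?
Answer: -660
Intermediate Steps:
J = 0 (J = -3 - 21/(-7) = -3 - 21*(-⅐) = -3 + 3 = 0)
(J + 15)*(-44) = (0 + 15)*(-44) = 15*(-44) = -660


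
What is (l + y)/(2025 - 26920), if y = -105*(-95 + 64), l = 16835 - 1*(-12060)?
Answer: -6430/4979 ≈ -1.2914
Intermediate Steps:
l = 28895 (l = 16835 + 12060 = 28895)
y = 3255 (y = -105*(-31) = 3255)
(l + y)/(2025 - 26920) = (28895 + 3255)/(2025 - 26920) = 32150/(-24895) = 32150*(-1/24895) = -6430/4979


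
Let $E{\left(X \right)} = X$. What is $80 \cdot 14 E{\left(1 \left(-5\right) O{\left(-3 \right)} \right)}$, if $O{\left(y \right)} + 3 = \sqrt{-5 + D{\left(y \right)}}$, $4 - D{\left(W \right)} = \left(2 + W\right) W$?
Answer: $16800 - 11200 i \approx 16800.0 - 11200.0 i$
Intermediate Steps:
$D{\left(W \right)} = 4 - W \left(2 + W\right)$ ($D{\left(W \right)} = 4 - \left(2 + W\right) W = 4 - W \left(2 + W\right)$)
$O{\left(y \right)} = -3 + \sqrt{-1 - y^{2} - 2 y}$ ($O{\left(y \right)} = -3 + \sqrt{-5 - \left(-4 + y^{2} + 2 y\right)} = -3 + \sqrt{-1 - y^{2} - 2 y}$)
$80 \cdot 14 E{\left(1 \left(-5\right) O{\left(-3 \right)} \right)} = 80 \cdot 14 \cdot 1 \left(-5\right) \left(-3 + \sqrt{-1 - \left(-3\right)^{2} - -6}\right) = 1120 \left(- 5 \left(-3 + \sqrt{-1 - 9 + 6}\right)\right) = 1120 \left(- 5 \left(-3 + \sqrt{-4}\right)\right) = 1120 \left(- 5 \left(-3 + 2 i\right)\right) = 1120 \left(15 - 10 i\right) = 16800 - 11200 i$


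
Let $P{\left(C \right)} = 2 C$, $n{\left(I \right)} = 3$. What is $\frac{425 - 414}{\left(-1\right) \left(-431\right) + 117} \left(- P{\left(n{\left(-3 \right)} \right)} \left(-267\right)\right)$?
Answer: $\frac{8811}{274} \approx 32.157$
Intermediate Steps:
$\frac{425 - 414}{\left(-1\right) \left(-431\right) + 117} \left(- P{\left(n{\left(-3 \right)} \right)} \left(-267\right)\right) = \frac{425 - 414}{\left(-1\right) \left(-431\right) + 117} \left(- 2 \cdot 3 \left(-267\right)\right) = \frac{11}{431 + 117} \left(- 6 \left(-267\right)\right) = \frac{11}{548} \left(\left(-1\right) \left(-1602\right)\right) = 11 \cdot \frac{1}{548} \cdot 1602 = \frac{11}{548} \cdot 1602 = \frac{8811}{274}$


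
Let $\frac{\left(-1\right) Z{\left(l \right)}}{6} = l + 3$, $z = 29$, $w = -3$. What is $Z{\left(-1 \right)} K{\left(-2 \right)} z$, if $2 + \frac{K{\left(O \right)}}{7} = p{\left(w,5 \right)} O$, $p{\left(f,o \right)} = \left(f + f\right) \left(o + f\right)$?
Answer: $-53592$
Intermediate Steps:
$p{\left(f,o \right)} = 2 f \left(f + o\right)$
$K{\left(O \right)} = -14 - 84 O$ ($K{\left(O \right)} = -14 + 7 \cdot 2 \left(-3\right) \left(-3 + 5\right) O = -14 + 7 \cdot 2 \left(-3\right) 2 O = -14 + 7 \left(- 12 O\right) = -14 - 84 O$)
$Z{\left(l \right)} = -18 - 6 l$ ($Z{\left(l \right)} = - 6 \left(l + 3\right) = - 6 \left(3 + l\right) = -18 - 6 l$)
$Z{\left(-1 \right)} K{\left(-2 \right)} z = \left(-18 - -6\right) \left(-14 - -168\right) 29 = \left(-18 + 6\right) \left(-14 + 168\right) 29 = \left(-12\right) 154 \cdot 29 = \left(-1848\right) 29 = -53592$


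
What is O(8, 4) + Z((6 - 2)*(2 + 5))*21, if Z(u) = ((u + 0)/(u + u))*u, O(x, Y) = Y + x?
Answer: 306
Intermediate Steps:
Z(u) = u/2 (Z(u) = (u/((2*u)))*u = (u*(1/(2*u)))*u = u/2)
O(8, 4) + Z((6 - 2)*(2 + 5))*21 = (4 + 8) + (((6 - 2)*(2 + 5))/2)*21 = 12 + ((4*7)/2)*21 = 12 + ((½)*28)*21 = 12 + 14*21 = 12 + 294 = 306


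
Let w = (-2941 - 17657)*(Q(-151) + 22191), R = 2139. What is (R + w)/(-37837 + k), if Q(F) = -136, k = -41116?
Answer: 454286751/78953 ≈ 5753.9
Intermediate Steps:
w = -454288890 (w = (-2941 - 17657)*(-136 + 22191) = -20598*22055 = -454288890)
(R + w)/(-37837 + k) = (2139 - 454288890)/(-37837 - 41116) = -454286751/(-78953) = -454286751*(-1/78953) = 454286751/78953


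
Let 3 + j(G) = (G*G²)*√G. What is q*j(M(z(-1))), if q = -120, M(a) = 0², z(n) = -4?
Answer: 360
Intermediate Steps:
M(a) = 0
j(G) = -3 + G^(7/2) (j(G) = -3 + (G*G²)*√G = -3 + G³*√G = -3 + G^(7/2))
q*j(M(z(-1))) = -120*(-3 + 0^(7/2)) = -120*(-3 + 0) = -120*(-3) = 360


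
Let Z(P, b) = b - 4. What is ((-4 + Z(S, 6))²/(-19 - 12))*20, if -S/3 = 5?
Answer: -80/31 ≈ -2.5806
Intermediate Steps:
S = -15 (S = -3*5 = -15)
Z(P, b) = -4 + b
((-4 + Z(S, 6))²/(-19 - 12))*20 = ((-4 + (-4 + 6))²/(-19 - 12))*20 = ((-4 + 2)²/(-31))*20 = ((-2)²*(-1/31))*20 = (4*(-1/31))*20 = -4/31*20 = -80/31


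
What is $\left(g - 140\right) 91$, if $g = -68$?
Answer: $-18928$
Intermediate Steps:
$\left(g - 140\right) 91 = \left(-68 - 140\right) 91 = \left(-208\right) 91 = -18928$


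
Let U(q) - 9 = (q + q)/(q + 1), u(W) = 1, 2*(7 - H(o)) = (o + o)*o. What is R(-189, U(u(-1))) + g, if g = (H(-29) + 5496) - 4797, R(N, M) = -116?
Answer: -251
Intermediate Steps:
H(o) = 7 - o² (H(o) = 7 - (o + o)*o/2 = 7 - 2*o*o/2 = 7 - o²)
U(q) = 9 + 2*q/(1 + q) (U(q) = 9 + (q + q)/(q + 1) = 9 + (2*q)/(1 + q) = 9 + 2*q/(1 + q))
g = -135 (g = ((7 - 1*(-29)²) + 5496) - 4797 = ((7 - 1*841) + 5496) - 4797 = ((7 - 841) + 5496) - 4797 = (-834 + 5496) - 4797 = 4662 - 4797 = -135)
R(-189, U(u(-1))) + g = -116 - 135 = -251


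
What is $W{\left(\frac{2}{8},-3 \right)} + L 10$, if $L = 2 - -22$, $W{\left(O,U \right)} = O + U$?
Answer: $\frac{949}{4} \approx 237.25$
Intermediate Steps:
$L = 24$ ($L = 2 + 22 = 24$)
$W{\left(\frac{2}{8},-3 \right)} + L 10 = \left(\frac{2}{8} - 3\right) + 24 \cdot 10 = \left(2 \cdot \frac{1}{8} - 3\right) + 240 = \left(\frac{1}{4} - 3\right) + 240 = - \frac{11}{4} + 240 = \frac{949}{4}$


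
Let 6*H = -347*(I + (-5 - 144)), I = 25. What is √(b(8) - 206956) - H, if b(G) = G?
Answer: -21514/3 + 2*I*√51737 ≈ -7171.3 + 454.92*I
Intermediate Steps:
H = 21514/3 (H = (-347*(25 + (-5 - 144)))/6 = (-347*(25 - 149))/6 = (-347*(-124))/6 = (⅙)*43028 = 21514/3 ≈ 7171.3)
√(b(8) - 206956) - H = √(8 - 206956) - 1*21514/3 = √(-206948) - 21514/3 = 2*I*√51737 - 21514/3 = -21514/3 + 2*I*√51737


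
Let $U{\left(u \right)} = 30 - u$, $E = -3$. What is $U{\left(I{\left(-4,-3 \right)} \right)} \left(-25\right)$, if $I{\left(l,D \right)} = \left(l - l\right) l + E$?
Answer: $-825$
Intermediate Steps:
$I{\left(l,D \right)} = -3$ ($I{\left(l,D \right)} = \left(l - l\right) l - 3 = 0 l - 3 = 0 - 3 = -3$)
$U{\left(I{\left(-4,-3 \right)} \right)} \left(-25\right) = \left(30 - -3\right) \left(-25\right) = \left(30 + 3\right) \left(-25\right) = 33 \left(-25\right) = -825$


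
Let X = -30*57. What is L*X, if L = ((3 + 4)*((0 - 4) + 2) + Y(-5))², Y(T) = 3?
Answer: -206910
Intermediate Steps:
X = -1710
L = 121 (L = ((3 + 4)*((0 - 4) + 2) + 3)² = (7*(-4 + 2) + 3)² = (7*(-2) + 3)² = (-14 + 3)² = (-11)² = 121)
L*X = 121*(-1710) = -206910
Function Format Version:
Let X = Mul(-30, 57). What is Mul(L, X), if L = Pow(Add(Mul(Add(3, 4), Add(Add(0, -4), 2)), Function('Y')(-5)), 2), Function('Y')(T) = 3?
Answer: -206910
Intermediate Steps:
X = -1710
L = 121 (L = Pow(Add(Mul(Add(3, 4), Add(Add(0, -4), 2)), 3), 2) = Pow(Add(Mul(7, Add(-4, 2)), 3), 2) = Pow(Add(Mul(7, -2), 3), 2) = Pow(Add(-14, 3), 2) = Pow(-11, 2) = 121)
Mul(L, X) = Mul(121, -1710) = -206910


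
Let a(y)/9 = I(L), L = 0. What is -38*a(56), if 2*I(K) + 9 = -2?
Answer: 1881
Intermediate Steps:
I(K) = -11/2 (I(K) = -9/2 + (½)*(-2) = -9/2 - 1 = -11/2)
a(y) = -99/2 (a(y) = 9*(-11/2) = -99/2)
-38*a(56) = -38*(-99/2) = 1881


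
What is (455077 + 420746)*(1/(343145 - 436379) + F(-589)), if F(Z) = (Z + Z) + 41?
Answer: -30947806811519/31078 ≈ -9.9581e+8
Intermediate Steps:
F(Z) = 41 + 2*Z (F(Z) = 2*Z + 41 = 41 + 2*Z)
(455077 + 420746)*(1/(343145 - 436379) + F(-589)) = (455077 + 420746)*(1/(343145 - 436379) + (41 + 2*(-589))) = 875823*(1/(-93234) + (41 - 1178)) = 875823*(-1/93234 - 1137) = 875823*(-106007059/93234) = -30947806811519/31078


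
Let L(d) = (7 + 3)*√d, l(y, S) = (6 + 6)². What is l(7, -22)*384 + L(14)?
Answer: 55296 + 10*√14 ≈ 55333.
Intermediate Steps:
l(y, S) = 144 (l(y, S) = 12² = 144)
L(d) = 10*√d
l(7, -22)*384 + L(14) = 144*384 + 10*√14 = 55296 + 10*√14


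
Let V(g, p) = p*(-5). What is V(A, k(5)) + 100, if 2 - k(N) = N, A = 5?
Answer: 115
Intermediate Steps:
k(N) = 2 - N
V(g, p) = -5*p
V(A, k(5)) + 100 = -5*(2 - 1*5) + 100 = -5*(2 - 5) + 100 = -5*(-3) + 100 = 15 + 100 = 115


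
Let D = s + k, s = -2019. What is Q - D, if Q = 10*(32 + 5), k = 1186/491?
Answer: 1171813/491 ≈ 2386.6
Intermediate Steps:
k = 1186/491 (k = 1186*(1/491) = 1186/491 ≈ 2.4155)
D = -990143/491 (D = -2019 + 1186/491 = -990143/491 ≈ -2016.6)
Q = 370 (Q = 10*37 = 370)
Q - D = 370 - 1*(-990143/491) = 370 + 990143/491 = 1171813/491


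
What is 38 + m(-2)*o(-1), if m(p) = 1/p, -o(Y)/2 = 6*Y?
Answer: 32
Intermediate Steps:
o(Y) = -12*Y
38 + m(-2)*o(-1) = 38 + (-12*(-1))/(-2) = 38 - ½*12 = 38 - 6 = 32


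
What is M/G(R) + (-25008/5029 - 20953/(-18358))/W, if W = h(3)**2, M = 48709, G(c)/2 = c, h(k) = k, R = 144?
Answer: 249200651643/1477158112 ≈ 168.70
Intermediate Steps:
G(c) = 2*c
W = 9 (W = 3**2 = 9)
M/G(R) + (-25008/5029 - 20953/(-18358))/W = 48709/((2*144)) + (-25008/5029 - 20953/(-18358))/9 = 48709/288 + (-25008*1/5029 - 20953*(-1/18358))*(1/9) = 48709*(1/288) + (-25008/5029 + 20953/18358)*(1/9) = 48709/288 - 353724227/92322382*1/9 = 48709/288 - 353724227/830901438 = 249200651643/1477158112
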